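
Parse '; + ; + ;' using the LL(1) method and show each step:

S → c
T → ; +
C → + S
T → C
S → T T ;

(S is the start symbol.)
LL(1) parsing maintains a stack (initially the start symbol over $) and the input. At each step: if the stack top is a terminal, match it against the current input token; if it is a non-terminal N, replace it with the RHS of M[N, lookahead] (the unique production whose predict set contains the lookahead).

Stack is shown with the top on the left.

Stack      Input        Action
------------------------------
S $        ; + ; + ; $  output S → T T ;
T T ; $    ; + ; + ; $  output T → ; +
; + T ; $  ; + ; + ; $  match ';'
+ T ; $    + ; + ; $    match '+'
T ; $      ; + ; $      output T → ; +
; + ; $    ; + ; $      match ';'
+ ; $      + ; $        match '+'
; $        ; $          match ';'
$          $            accept

The string is accepted.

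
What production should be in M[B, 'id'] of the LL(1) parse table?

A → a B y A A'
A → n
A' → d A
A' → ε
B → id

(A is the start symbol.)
B → id

To find M[B, 'id'], we find productions for B where 'id' is in the predict set (PREDICT(N → α) = (FIRST(α) \ {ε}) ∪ (FOLLOW(N) if α ⇒* ε)).

B → id: PREDICT = { 'id' }
  'id' is in predict set, so this production goes in M[B, 'id']

M[B, 'id'] = B → id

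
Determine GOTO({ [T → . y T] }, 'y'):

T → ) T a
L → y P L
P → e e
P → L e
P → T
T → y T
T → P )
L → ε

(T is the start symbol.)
GOTO(I, 'y') = CLOSURE({ [A → αX.β] : [A → α.Xβ] ∈ I, X = 'y' })

Items with dot before 'y', with the dot advanced:
  [T → . y T] → [T → y . T]
Closure of the advanced items:
  [T → y . T] has the dot before T: add [T → . ) T a], [T → . y T], [T → . P )]
  [T → . P )] has the dot before P: add [P → . e e], [P → . L e], [P → . T]
  [P → . L e] has the dot before L: add [L → . y P L], [L → .]

GOTO = { [L → . y P L], [L → .], [P → . L e], [P → . T], [P → . e e], [T → . ) T a], [T → . P )], [T → . y T], [T → y . T] }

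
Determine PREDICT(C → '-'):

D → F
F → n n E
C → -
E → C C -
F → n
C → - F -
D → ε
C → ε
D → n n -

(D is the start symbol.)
PREDICT(C → '-') = (FIRST(RHS) \ {ε}) ∪ (FOLLOW(C) if ε ∈ FIRST(RHS), i.e. RHS ⇒* ε)
FIRST('-') = { '-' }
ε ∉ FIRST('-'), so FOLLOW(C) is not added.
PREDICT(C → '-') = { '-' }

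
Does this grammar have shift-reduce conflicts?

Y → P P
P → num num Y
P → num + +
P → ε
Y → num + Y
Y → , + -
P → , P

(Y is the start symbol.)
Yes — I0: [P → .] vs [P → . , P]; I1: [P → .] vs [P → . , P]; I2: [P → .] vs [P → . , P]; I5: [P → .] vs [P → . , P]; I6: [P → .] vs [P → . , P]; I10: [P → .] vs [P → . , P]

Augment with Y' → Y and build the canonical LR(0) collection (I0 = CLOSURE({[Y' → . Y]}), then GOTO on every symbol after a dot until no new states appear). It has 17 states:
  I0: { [P → . , P], [P → . num + +], [P → . num num Y], [P → .], [Y → . , + -], [Y → . P P], [Y → . num + Y], [Y' → . Y] }  — shift, reduce
  I1: { [P → , . P], [P → . , P], [P → . num + +], [P → . num num Y], [P → .], [Y → , . + -] }  — shift, reduce
  I2: { [P → . , P], [P → . num + +], [P → . num num Y], [P → .], [Y → P . P] }  — shift, reduce
  I3: { [Y' → Y .] }  — accept
  I4: { [P → num . + +], [P → num . num Y], [Y → num . + Y] }  — shift
  I5: { [P → . , P], [P → . num + +], [P → . num num Y], [P → .], [P → num + . +], [Y → . , + -], [Y → . P P], [Y → . num + Y], [Y → num + . Y] }  — shift, reduce
  I6: { [P → . , P], [P → . num + +], [P → . num num Y], [P → .], [P → num num . Y], [Y → . , + -], [Y → . P P], [Y → . num + Y] }  — shift, reduce
  I7: { [P → num num Y .] }  — reduce
  I8: { [P → num + + .] }  — reduce
  I9: { [Y → num + Y .] }  — reduce
  I10: { [P → , . P], [P → . , P], [P → . num + +], [P → . num num Y], [P → .] }  — shift, reduce
  I11: { [Y → P P .] }  — reduce
  I12: { [P → num . + +], [P → num . num Y] }  — shift
  I13: { [P → num + . +] }  — shift
  I14: { [P → , P .] }  — reduce
  I15: { [Y → , + . -] }  — shift
  I16: { [Y → , + - .] }  — reduce

I0 contains reduce item [P → .] and shift items [P → . , P], [P → . num + +], [P → . num num Y], [Y → . , + -], [Y → . num + Y] — shift-reduce conflict.
I1 contains reduce item [P → .] and shift items [P → . , P], [P → . num + +], [P → . num num Y], [Y → , . + -] — shift-reduce conflict.
I2 contains reduce item [P → .] and shift items [P → . , P], [P → . num + +], [P → . num num Y] — shift-reduce conflict.
I5 contains reduce item [P → .] and shift items [P → . , P], [P → . num + +], [P → num + . +], [P → . num num Y], [Y → . , + -], [Y → . num + Y] — shift-reduce conflict.
I6 contains reduce item [P → .] and shift items [P → . , P], [P → . num + +], [P → . num num Y], [Y → . , + -], [Y → . num + Y] — shift-reduce conflict.
I10 contains reduce item [P → .] and shift items [P → . , P], [P → . num + +], [P → . num num Y] — shift-reduce conflict.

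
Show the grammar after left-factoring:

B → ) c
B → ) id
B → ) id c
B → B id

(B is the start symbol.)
Left-factoring transforms A → αβ₁ | αβ₂ into A → αA' and A' → β₁ | β₂
(α is the longest common prefix among the alternatives). Repeat until
no nonterminal has two alternatives with a common prefix.

Round 1: B has alternatives sharing prefix ')'. Introduce B': B → ) B'
  Add: B' → c
  Add: B' → id
  Add: B' → id c

Round 2: B' has alternatives sharing prefix 'id'. Introduce B'': B' → id B''
  Add: B'' → ε
  Add: B'' → c

No remaining common prefixes — done.

Resulting grammar:
B → ) B'
B' → c
B' → id B''
B'' → ε
B'' → c
B → B id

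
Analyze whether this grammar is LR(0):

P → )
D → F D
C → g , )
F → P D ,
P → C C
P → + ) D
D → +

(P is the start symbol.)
A grammar is LR(0) if no state in the canonical LR(0) collection has:
  - both a shift item (dot before a terminal) and a complete item (shift-reduce conflict), or
  - two or more complete items (reduce-reduce conflict; the accept item [P' → P .] counts as a complete item here).

Augment with P' → P and build the canonical LR(0) collection (I0 = CLOSURE({[P' → . P]}), then GOTO on every symbol after a dot until no new states appear). It has 17 states:
  I0: { [C → . g , )], [P → . )], [P → . + ) D], [P → . C C], [P' → . P] }  — shift
  I1: { [P → ) .] }  — reduce
  I2: { [P → + . ) D] }  — shift
  I3: { [C → . g , )], [P → C . C] }  — shift
  I4: { [P' → P .] }  — accept
  I5: { [C → g . , )] }  — shift
  I6: { [C → g , . )] }  — shift
  I7: { [C → g , ) .] }  — reduce
  I8: { [P → C C .] }  — reduce
  I9: { [C → . g , )], [D → . +], [D → . F D], [F → . P D ,], [P → + ) . D], [P → . )], [P → . + ) D], [P → . C C] }  — shift
  I10: { [D → + .], [P → + . ) D] }  — shift, reduce
  I11: { [P → + ) D .] }  — reduce
  I12: { [C → . g , )], [D → . +], [D → . F D], [D → F . D], [F → . P D ,], [P → . )], [P → . + ) D], [P → . C C] }  — shift
  I13: { [C → . g , )], [D → . +], [D → . F D], [F → . P D ,], [F → P . D ,], [P → . )], [P → . + ) D], [P → . C C] }  — shift
  I14: { [F → P D . ,] }  — shift
  I15: { [F → P D , .] }  — reduce
  I16: { [D → F D .] }  — reduce

Conflict in state I10:
  Shift-reduce conflict between [D → + .] and [P → + . ) D]
So the grammar is NOT LR(0).

Answer: No. Shift-reduce conflict between [D → + .] and [P → + . ) D]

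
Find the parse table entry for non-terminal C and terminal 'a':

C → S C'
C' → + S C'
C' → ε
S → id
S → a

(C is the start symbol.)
To find M[C, 'a'], we find productions for C where 'a' is in the predict set (PREDICT(N → α) = (FIRST(α) \ {ε}) ∪ (FOLLOW(N) if α ⇒* ε)).

Relevant sets:
  FIRST(S) = { 'a', 'id' }

C → S C': PREDICT = { 'a', 'id' }
  'a' is in predict set, so this production goes in M[C, 'a']

M[C, 'a'] = C → S C'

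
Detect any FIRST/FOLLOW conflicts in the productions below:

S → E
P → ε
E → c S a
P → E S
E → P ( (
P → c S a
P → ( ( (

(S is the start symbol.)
A FIRST/FOLLOW conflict occurs when a non-terminal N has a nullable alternative N → β (β ⇒* ε) and another alternative N → α with FIRST(α) ∩ FOLLOW(N) ≠ ∅: on such a lookahead the parser cannot decide between expanding α and letting N vanish via β.

Nullable non-terminals: P.
FIRST sets used below: FIRST(E) = { '(', 'c' }

P: nullable alternative(s) P → ε; FOLLOW(P) = { '(' }
  P → ε: FIRST \ {ε} = { } — this is the only nullable alternative, skip
  P → E S: FIRST \ {ε} = { '(', 'c' } — overlaps FOLLOW(P) on { '(' }: CONFLICT
  P → c S a: FIRST \ {ε} = { 'c' } — disjoint from FOLLOW(P)
  P → ( ( (: FIRST \ {ε} = { '(' } — overlaps FOLLOW(P) on { '(' }: CONFLICT

E, S have no nullable alternative, so no FIRST/FOLLOW check is needed there.

So the grammar has 2 FIRST/FOLLOW conflicts (marked CONFLICT above).

Answer: Yes. P → E S with FOLLOW(P) on { '(' }; P → '(' '(' '(' with FOLLOW(P) on { '(' }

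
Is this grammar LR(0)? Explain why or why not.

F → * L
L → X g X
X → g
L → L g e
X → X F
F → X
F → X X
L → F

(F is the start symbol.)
Augment with F' → F and build the canonical LR(0) collection (I0 = CLOSURE({[F' → . F]}), then GOTO on every symbol after a dot until no new states appear). It has 14 states:
  I0: { [F → . * L], [F → . X X], [F → . X], [F' → . F], [X → . X F], [X → . g] }  — shift
  I1: { [F → * . L], [F → . * L], [F → . X X], [F → . X], [L → . F], [L → . L g e], [L → . X g X], [X → . X F], [X → . g] }  — shift
  I2: { [F' → F .] }  — accept
  I3: { [F → . * L], [F → . X X], [F → . X], [F → X . X], [F → X .], [X → . X F], [X → . g], [X → X . F] }  — shift, reduce
  I4: { [X → g .] }  — reduce
  I5: { [X → X F .] }  — reduce
  I6: { [F → . * L], [F → . X X], [F → . X], [F → X . X], [F → X .], [F → X X .], [X → . X F], [X → . g], [X → X . F] }  — shift, 2 reduces
  I7: { [L → F .] }  — reduce
  I8: { [F → * L .], [L → L . g e] }  — shift, reduce
  I9: { [F → . * L], [F → . X X], [F → . X], [F → X . X], [F → X .], [L → X . g X], [X → . X F], [X → . g], [X → X . F] }  — shift, reduce
  I10: { [L → X g . X], [X → . X F], [X → . g], [X → g .] }  — shift, reduce
  I11: { [F → . * L], [F → . X X], [F → . X], [L → X g X .], [X → . X F], [X → . g], [X → X . F] }  — shift, reduce
  I12: { [L → L g . e] }  — shift
  I13: { [L → L g e .] }  — reduce

Conflict in state I3:
  Shift-reduce conflict between [F → X .] and [F → . * L]
So the grammar is NOT LR(0).

Answer: No. Shift-reduce conflict between [F → X .] and [F → . * L]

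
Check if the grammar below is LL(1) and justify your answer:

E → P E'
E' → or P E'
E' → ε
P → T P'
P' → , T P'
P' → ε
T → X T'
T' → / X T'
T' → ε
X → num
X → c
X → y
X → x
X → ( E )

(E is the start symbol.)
A grammar is LL(1) if for each non-terminal N with multiple productions, the predict sets of those productions are pairwise disjoint, where PREDICT(N → α) = (FIRST(α) \ {ε}) ∪ (FOLLOW(N) if α ⇒* ε).

Relevant sets:
  FOLLOW(E') = { $, ')' }
  FOLLOW(P') = { $, ')', 'or' }
  FOLLOW(T') = { $, ')', ',', 'or' }

For E':
  PREDICT(E' → or P E') = { 'or' }
  PREDICT(E' → ε) = { $, ')' }
For P':
  PREDICT(P' → ',' T P') = { ',' }
  PREDICT(P' → ε) = { $, ')', 'or' }
For T':
  PREDICT(T' → '/' X T') = { '/' }
  PREDICT(T' → ε) = { $, ')', ',', 'or' }
For X:
  PREDICT(X → num) = { 'num' }
  PREDICT(X → c) = { 'c' }
  PREDICT(X → y) = { 'y' }
  PREDICT(X → x) = { 'x' }
  PREDICT(X → '(' E ')') = { '(' }
E, P, T have a single production, so nothing to check there.

All predict sets are disjoint. The grammar IS LL(1).

Answer: Yes, the grammar is LL(1).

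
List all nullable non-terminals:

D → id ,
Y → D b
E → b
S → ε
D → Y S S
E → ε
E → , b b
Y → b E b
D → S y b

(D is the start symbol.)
ε-productions: S → ε, E → ε
So S, E are immediately nullable.
No further non-terminal can be added: every production for the remaining non-terminals contains a terminal or a non-nullable non-terminal.
Nullable = { 'E', 'S' }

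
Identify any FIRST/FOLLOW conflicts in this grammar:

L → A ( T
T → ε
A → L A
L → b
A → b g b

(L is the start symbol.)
Nullable non-terminals: T.
T has a nullable alternative but only one production, so nothing to check.

A, L have no nullable alternative, so no FIRST/FOLLOW check is needed there.

No FIRST/FOLLOW conflicts found.

Answer: No FIRST/FOLLOW conflicts.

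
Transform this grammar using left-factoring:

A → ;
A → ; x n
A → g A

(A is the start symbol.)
Left-factoring transforms A → αβ₁ | αβ₂ into A → αA' and A' → β₁ | β₂
(α is the longest common prefix among the alternatives). Repeat until
no nonterminal has two alternatives with a common prefix.

Round 1: A has alternatives sharing prefix ';'. Introduce A': A → ; A'
  Add: A' → ε
  Add: A' → x n

No remaining common prefixes — done.

Resulting grammar:
A → ; A'
A' → ε
A' → x n
A → g A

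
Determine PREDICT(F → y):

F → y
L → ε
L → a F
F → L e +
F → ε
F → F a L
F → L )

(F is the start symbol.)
PREDICT(F → y) = (FIRST(RHS) \ {ε}) ∪ (FOLLOW(F) if ε ∈ FIRST(RHS), i.e. RHS ⇒* ε)
FIRST(y) = { 'y' }
ε ∉ FIRST(y), so FOLLOW(F) is not added.
PREDICT(F → y) = { 'y' }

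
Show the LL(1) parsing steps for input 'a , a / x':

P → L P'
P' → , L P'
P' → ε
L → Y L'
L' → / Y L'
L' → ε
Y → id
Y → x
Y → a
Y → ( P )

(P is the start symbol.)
LL(1) parsing maintains a stack (initially the start symbol over $) and the input. At each step: if the stack top is a terminal, match it against the current input token; if it is a non-terminal N, replace it with the RHS of M[N, lookahead] (the unique production whose predict set contains the lookahead).

Stack is shown with the top on the left.

Stack        Input        Action
--------------------------------
P $          a , a / x $  output P → L P'
L P' $       a , a / x $  output L → Y L'
Y L' P' $    a , a / x $  output Y → a
a L' P' $    a , a / x $  match 'a'
L' P' $      , a / x $    output L' → ε
P' $         , a / x $    output P' → , L P'
, L P' $     , a / x $    match ','
L P' $       a / x $      output L → Y L'
Y L' P' $    a / x $      output Y → a
a L' P' $    a / x $      match 'a'
L' P' $      / x $        output L' → / Y L'
/ Y L' P' $  / x $        match '/'
Y L' P' $    x $          output Y → x
x L' P' $    x $          match 'x'
L' P' $      $            output L' → ε
P' $         $            output P' → ε
$            $            accept

The string is accepted.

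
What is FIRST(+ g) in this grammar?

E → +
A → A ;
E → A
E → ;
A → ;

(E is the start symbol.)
To compute FIRST(+ g), process the symbols left to right:
Symbol + is a terminal. Add '+' and stop.
FIRST(+ g) = { '+' }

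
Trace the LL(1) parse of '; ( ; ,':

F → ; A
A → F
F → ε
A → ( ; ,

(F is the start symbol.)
LL(1) parsing maintains a stack (initially the start symbol over $) and the input. At each step: if the stack top is a terminal, match it against the current input token; if it is a non-terminal N, replace it with the RHS of M[N, lookahead] (the unique production whose predict set contains the lookahead).

Stack is shown with the top on the left.

Stack    Input      Action
--------------------------
F $      ; ( ; , $  output F → ; A
; A $    ; ( ; , $  match ';'
A $      ( ; , $    output A → ( ; ,
( ; , $  ( ; , $    match '('
; , $    ; , $      match ';'
, $      , $        match ','
$        $          accept

The string is accepted.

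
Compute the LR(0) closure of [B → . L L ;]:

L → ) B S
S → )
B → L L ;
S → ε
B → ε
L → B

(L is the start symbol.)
To compute CLOSURE, for each item [A → α.Bβ] where B is a non-terminal, add [B → .γ] for all productions B → γ; repeat for the newly added items until nothing changes.

Start with: [B → . L L ;]
  [B → . L L ;] has the dot before L: add [L → . ) B S], [L → . B]
  [L → . B] has the dot before B: add [B → .]
No further items can be added.

CLOSURE = { [B → . L L ;], [B → .], [L → . ) B S], [L → . B] }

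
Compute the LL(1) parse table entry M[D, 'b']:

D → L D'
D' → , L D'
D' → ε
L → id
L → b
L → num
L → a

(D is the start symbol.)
To find M[D, 'b'], we find productions for D where 'b' is in the predict set (PREDICT(N → α) = (FIRST(α) \ {ε}) ∪ (FOLLOW(N) if α ⇒* ε)).

Relevant sets:
  FIRST(L) = { 'a', 'b', 'id', 'num' }

D → L D': PREDICT = { 'a', 'b', 'id', 'num' }
  'b' is in predict set, so this production goes in M[D, 'b']

M[D, 'b'] = D → L D'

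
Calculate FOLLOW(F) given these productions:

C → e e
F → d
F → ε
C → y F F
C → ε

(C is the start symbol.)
{ $, 'd' }

To compute FOLLOW(F), find every occurrence of F on a right-hand side N → α F β: add FIRST(β) \ {ε}, and if β is empty or nullable also add FOLLOW(N). Iterate to a fixed point.

In C → y F F: F is followed by F, add FIRST(F) \ {ε} = { 'd' }
  F is nullable, so also add FOLLOW(C)
In C → y F F: F is at the end, add FOLLOW(C)

The FOLLOW sets referred to above (computed the same way, to a fixed point):
  FOLLOW(C) = { $ }

Taking the union: FOLLOW(F) = { $, 'd' }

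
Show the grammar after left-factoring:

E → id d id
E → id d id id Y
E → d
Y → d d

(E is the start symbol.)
E → id d id E'
E' → ε
E' → id Y
E → d
Y → d d

Left-factoring transforms A → αβ₁ | αβ₂ into A → αA' and A' → β₁ | β₂
(α is the longest common prefix among the alternatives). Repeat until
no nonterminal has two alternatives with a common prefix.

Round 1: E has alternatives sharing prefix 'id d id'. Introduce E': E → id d id E'
  Add: E' → ε
  Add: E' → id Y

No remaining common prefixes — done.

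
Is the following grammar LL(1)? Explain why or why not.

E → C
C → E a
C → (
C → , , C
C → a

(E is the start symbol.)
A grammar is LL(1) if for each non-terminal N with multiple productions, the predict sets of those productions are pairwise disjoint, where PREDICT(N → α) = (FIRST(α) \ {ε}) ∪ (FOLLOW(N) if α ⇒* ε).

Relevant sets:
  FIRST(E) = { '(', ',', 'a' }

For C:
  PREDICT(C → E a) = { '(', ',', 'a' }
  PREDICT(C → '(') = { '(' }
  PREDICT(C → ',' ',' C) = { ',' }
  PREDICT(C → a) = { 'a' }
E has a single production, so nothing to check there.

Conflict found: Predict set conflict for C: { '(' }
The grammar is NOT LL(1).

Answer: No. Predict set conflict for C: { '(' }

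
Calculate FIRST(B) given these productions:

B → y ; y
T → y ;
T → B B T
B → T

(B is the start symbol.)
To compute FIRST(B), examine every production with B on the left-hand side, reading each right-hand side left to right until a non-nullable symbol is reached.

FIRST sets of the other non-terminals involved (by the same procedure, iterated to a fixed point):
  FIRST(T) = { 'y' }

From B → y ; y:
  - y is a terminal: add 'y' and stop
From B → T:
  - T is a non-terminal: add FIRST(T) \ {ε} = { 'y' }
    T is not nullable, so stop

Collecting: FIRST(B) = { 'y' }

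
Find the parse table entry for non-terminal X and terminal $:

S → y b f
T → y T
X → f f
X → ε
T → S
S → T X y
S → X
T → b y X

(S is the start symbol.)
X → ε

To find M[X, $], we find productions for X where $ is in the predict set (PREDICT(N → α) = (FIRST(α) \ {ε}) ∪ (FOLLOW(N) if α ⇒* ε)).

Relevant sets:
  FOLLOW(X) = { $, 'f', 'y' }

X → f f: PREDICT = { 'f' }
X → ε: PREDICT = { $, 'f', 'y' }
  $ is in predict set, so this production goes in M[X, $]

M[X, $] = X → ε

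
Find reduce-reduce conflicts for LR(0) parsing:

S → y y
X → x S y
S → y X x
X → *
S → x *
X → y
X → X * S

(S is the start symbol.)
Augment with S' → S and build the canonical LR(0) collection (I0 = CLOSURE({[S' → . S]}), then GOTO on every symbol after a dot until no new states appear). It has 14 states:
  I0: { [S → . x *], [S → . y X x], [S → . y y], [S' → . S] }  — shift
  I1: { [S' → S .] }  — accept
  I2: { [S → x . *] }  — shift
  I3: { [S → y . X x], [S → y . y], [X → . *], [X → . X * S], [X → . x S y], [X → . y] }  — shift
  I4: { [X → * .] }  — reduce
  I5: { [S → y X . x], [X → X . * S] }  — shift
  I6: { [S → . x *], [S → . y X x], [S → . y y], [X → x . S y] }  — shift
  I7: { [S → y y .], [X → y .] }  — 2 reduces
  I8: { [X → x S . y] }  — shift
  I9: { [X → x S y .] }  — reduce
  I10: { [S → . x *], [S → . y X x], [S → . y y], [X → X * . S] }  — shift
  I11: { [S → y X x .] }  — reduce
  I12: { [X → X * S .] }  — reduce
  I13: { [S → x * .] }  — reduce

I7 contains complete items [S → y y .], [X → y .] — reduce-reduce conflict.

Answer: Yes — I7: [S → y y .] vs [X → y .]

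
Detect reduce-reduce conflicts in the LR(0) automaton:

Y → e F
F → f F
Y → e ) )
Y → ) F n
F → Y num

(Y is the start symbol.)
Augment with Y' → Y and build the canonical LR(0) collection (I0 = CLOSURE({[Y' → . Y]}), then GOTO on every symbol after a dot until no new states appear). It has 13 states:
  I0: { [Y → . ) F n], [Y → . e ) )], [Y → . e F], [Y' → . Y] }  — shift
  I1: { [F → . Y num], [F → . f F], [Y → ) . F n], [Y → . ) F n], [Y → . e ) )], [Y → . e F] }  — shift
  I2: { [Y' → Y .] }  — accept
  I3: { [F → . Y num], [F → . f F], [Y → . ) F n], [Y → . e ) )], [Y → . e F], [Y → e . ) )], [Y → e . F] }  — shift
  I4: { [F → . Y num], [F → . f F], [Y → ) . F n], [Y → . ) F n], [Y → . e ) )], [Y → . e F], [Y → e ) . )] }  — shift
  I5: { [Y → e F .] }  — reduce
  I6: { [F → Y . num] }  — shift
  I7: { [F → . Y num], [F → . f F], [F → f . F], [Y → . ) F n], [Y → . e ) )], [Y → . e F] }  — shift
  I8: { [F → f F .] }  — reduce
  I9: { [F → Y num .] }  — reduce
  I10: { [F → . Y num], [F → . f F], [Y → ) . F n], [Y → . ) F n], [Y → . e ) )], [Y → . e F], [Y → e ) ) .] }  — shift, reduce
  I11: { [Y → ) F . n] }  — shift
  I12: { [Y → ) F n .] }  — reduce

No state contains more than one complete item.

Answer: No reduce-reduce conflicts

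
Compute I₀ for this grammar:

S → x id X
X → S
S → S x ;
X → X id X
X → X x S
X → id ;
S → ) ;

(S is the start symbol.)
First, augment the grammar with S' → S
I₀ = CLOSURE({ [S' → . S] }):
  [S' → . S] has the dot before S: add [S → . x id X], [S → . S x ;], [S → . ) ;]
No further items can be added.

I₀ = { [S → . ) ;], [S → . S x ;], [S → . x id X], [S' → . S] }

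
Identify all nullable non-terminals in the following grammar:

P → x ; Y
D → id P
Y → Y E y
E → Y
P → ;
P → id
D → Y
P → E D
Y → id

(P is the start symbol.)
A non-terminal is nullable if it can derive ε (the empty string): either it has an ε-production, or it has a production whose right-hand side consists entirely of nullable non-terminals.

There are no ε-productions, so no non-terminal can derive ε.
No non-terminals are nullable.

Answer: None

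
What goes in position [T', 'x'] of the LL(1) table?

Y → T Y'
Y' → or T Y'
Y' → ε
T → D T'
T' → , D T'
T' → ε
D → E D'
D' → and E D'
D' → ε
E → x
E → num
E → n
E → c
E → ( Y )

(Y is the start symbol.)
Empty (error entry)

To find M[T', 'x'], we find productions for T' where 'x' is in the predict set (PREDICT(N → α) = (FIRST(α) \ {ε}) ∪ (FOLLOW(N) if α ⇒* ε)).

Relevant sets:
  FOLLOW(T') = { $, ')', 'or' }

T' → , D T': PREDICT = { ',' }
T' → ε: PREDICT = { $, ')', 'or' }

M[T', 'x'] is empty (no production applies)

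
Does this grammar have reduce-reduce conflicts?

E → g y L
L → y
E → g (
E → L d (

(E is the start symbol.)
No reduce-reduce conflicts

A reduce-reduce conflict occurs when an LR(0) state has two complete items [A → α .] and [B → β .] — both call for a reduction, and with no lookahead the parser cannot choose between them.

Augment with E' → E and build the canonical LR(0) collection (I0 = CLOSURE({[E' → . E]}), then GOTO on every symbol after a dot until no new states appear). It has 10 states:
  I0: { [E → . L d (], [E → . g (], [E → . g y L], [E' → . E], [L → . y] }  — shift
  I1: { [E' → E .] }  — accept
  I2: { [E → L . d (] }  — shift
  I3: { [E → g . (], [E → g . y L] }  — shift
  I4: { [L → y .] }  — reduce
  I5: { [E → g ( .] }  — reduce
  I6: { [E → g y . L], [L → . y] }  — shift
  I7: { [E → g y L .] }  — reduce
  I8: { [E → L d . (] }  — shift
  I9: { [E → L d ( .] }  — reduce

No state contains more than one complete item.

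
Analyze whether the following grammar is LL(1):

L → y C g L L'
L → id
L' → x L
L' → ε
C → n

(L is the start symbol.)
A grammar is LL(1) if for each non-terminal N with multiple productions, the predict sets of those productions are pairwise disjoint, where PREDICT(N → α) = (FIRST(α) \ {ε}) ∪ (FOLLOW(N) if α ⇒* ε).

Relevant sets:
  FOLLOW(L') = { $, 'x' }

For L:
  PREDICT(L → y C g L L') = { 'y' }
  PREDICT(L → id) = { 'id' }
For L':
  PREDICT(L' → x L) = { 'x' }
  PREDICT(L' → ε) = { $, 'x' }
C has a single production, so nothing to check there.

Conflict found: Predict set conflict for L': { 'x' }
The grammar is NOT LL(1).

Answer: No. Predict set conflict for L': { 'x' }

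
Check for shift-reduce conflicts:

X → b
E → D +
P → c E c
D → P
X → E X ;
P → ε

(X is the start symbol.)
Yes — I0: [P → .] vs [P → . c E c]; I2: [P → .] vs [P → . c E c]; I6: [P → .] vs [P → . c E c]

Augment with X' → X and build the canonical LR(0) collection (I0 = CLOSURE({[X' → . X]}), then GOTO on every symbol after a dot until no new states appear). It has 12 states:
  I0: { [D → . P], [E → . D +], [P → . c E c], [P → .], [X → . E X ;], [X → . b], [X' → . X] }  — shift, reduce
  I1: { [E → D . +] }  — shift
  I2: { [D → . P], [E → . D +], [P → . c E c], [P → .], [X → . E X ;], [X → . b], [X → E . X ;] }  — shift, reduce
  I3: { [D → P .] }  — reduce
  I4: { [X' → X .] }  — accept
  I5: { [X → b .] }  — reduce
  I6: { [D → . P], [E → . D +], [P → . c E c], [P → .], [P → c . E c] }  — shift, reduce
  I7: { [P → c E . c] }  — shift
  I8: { [P → c E c .] }  — reduce
  I9: { [X → E X . ;] }  — shift
  I10: { [X → E X ; .] }  — reduce
  I11: { [E → D + .] }  — reduce

I0 contains reduce item [P → .] and shift items [P → . c E c], [X → . b] — shift-reduce conflict.
I2 contains reduce item [P → .] and shift items [P → . c E c], [X → . b] — shift-reduce conflict.
I6 contains reduce item [P → .] and shift item [P → . c E c] — shift-reduce conflict.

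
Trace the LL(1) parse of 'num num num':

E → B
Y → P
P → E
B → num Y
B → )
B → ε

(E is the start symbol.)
LL(1) parsing maintains a stack (initially the start symbol over $) and the input. At each step: if the stack top is a terminal, match it against the current input token; if it is a non-terminal N, replace it with the RHS of M[N, lookahead] (the unique production whose predict set contains the lookahead).

Stack is shown with the top on the left.

Stack    Input          Action
------------------------------
E $      num num num $  output E → B
B $      num num num $  output B → num Y
num Y $  num num num $  match 'num'
Y $      num num $      output Y → P
P $      num num $      output P → E
E $      num num $      output E → B
B $      num num $      output B → num Y
num Y $  num num $      match 'num'
Y $      num $          output Y → P
P $      num $          output P → E
E $      num $          output E → B
B $      num $          output B → num Y
num Y $  num $          match 'num'
Y $      $              output Y → P
P $      $              output P → E
E $      $              output E → B
B $      $              output B → ε
$        $              accept

The string is accepted.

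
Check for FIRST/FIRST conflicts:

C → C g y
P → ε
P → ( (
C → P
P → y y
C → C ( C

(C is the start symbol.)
Yes. C → C g y / C → P on { '(', 'y' }; C → C g y / C → C '(' C on { '(', 'g', 'y' }; C → P / C → C '(' C on { '(', 'y' }

A FIRST/FIRST conflict occurs when two productions N → α and N → β for the same non-terminal have FIRST(α) ∩ FIRST(β) ≠ ∅ (with ε ∈ FIRST of a nullable right-hand side, so two nullable alternatives also conflict).

FIRST sets of the non-terminals at (or reachable through a nullable prefix from) the front of some alternative:
  FIRST(C) = { '(', 'g', 'y', ε }
  FIRST(P) = { '(', 'y', ε }

Productions for C:
  C → C g y: FIRST = { '(', 'g', 'y' }
  C → P: FIRST = { '(', 'y', ε }
  C → C ( C: FIRST = { '(', 'g', 'y' }
Productions for P:
  P → ε: FIRST = { ε }
  P → ( (: FIRST = { '(' }
  P → y y: FIRST = { 'y' }

Conflict for C: C → C g y and C → P
  Overlap: { '(', 'y' }
Conflict for C: C → C g y and C → C ( C
  Overlap: { '(', 'g', 'y' }
Conflict for C: C → P and C → C ( C
  Overlap: { '(', 'y' }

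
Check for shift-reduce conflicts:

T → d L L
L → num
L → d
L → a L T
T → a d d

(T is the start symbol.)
A shift-reduce conflict occurs when an LR(0) state has both:
  - a complete (reduce) item [A → α .] (dot at the end), and
  - a shift item [B → β . c γ] (dot before a terminal).

Augment with T' → T and build the canonical LR(0) collection (I0 = CLOSURE({[T' → . T]}), then GOTO on every symbol after a dot until no new states appear). It has 13 states:
  I0: { [T → . a d d], [T → . d L L], [T' → . T] }  — shift
  I1: { [T' → T .] }  — accept
  I2: { [T → a . d d] }  — shift
  I3: { [L → . a L T], [L → . d], [L → . num], [T → d . L L] }  — shift
  I4: { [L → . a L T], [L → . d], [L → . num], [T → d L . L] }  — shift
  I5: { [L → . a L T], [L → . d], [L → . num], [L → a . L T] }  — shift
  I6: { [L → d .] }  — reduce
  I7: { [L → num .] }  — reduce
  I8: { [L → a L . T], [T → . a d d], [T → . d L L] }  — shift
  I9: { [L → a L T .] }  — reduce
  I10: { [T → d L L .] }  — reduce
  I11: { [T → a d . d] }  — shift
  I12: { [T → a d d .] }  — reduce

No state contains both a complete item and a shift item.

Answer: No shift-reduce conflicts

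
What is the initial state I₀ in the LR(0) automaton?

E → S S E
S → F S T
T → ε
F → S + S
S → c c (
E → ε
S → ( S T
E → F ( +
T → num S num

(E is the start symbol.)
{ [E → . F ( +], [E → . S S E], [E → .], [E' → . E], [F → . S + S], [S → . ( S T], [S → . F S T], [S → . c c (] }

First, augment the grammar with E' → E
I₀ = CLOSURE({ [E' → . E] }):
  [E' → . E] has the dot before E: add [E → . S S E], [E → .], [E → . F ( +]
  [E → . S S E] has the dot before S: add [S → . F S T], [S → . c c (], [S → . ( S T]
  [E → . F ( +] has the dot before F: add [F → . S + S]
No further items can be added.

I₀ = { [E → . F ( +], [E → . S S E], [E → .], [E' → . E], [F → . S + S], [S → . ( S T], [S → . F S T], [S → . c c (] }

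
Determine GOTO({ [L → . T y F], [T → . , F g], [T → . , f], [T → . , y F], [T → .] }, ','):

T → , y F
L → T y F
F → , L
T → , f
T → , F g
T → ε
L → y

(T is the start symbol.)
GOTO(I, ',') = CLOSURE({ [A → αX.β] : [A → α.Xβ] ∈ I, X = ',' })

Items with dot before ',', with the dot advanced:
  [T → . , F g] → [T → , . F g]
  [T → . , f] → [T → , . f]
  [T → . , y F] → [T → , . y F]
Closure of the advanced items:
  [T → , . F g] has the dot before F: add [F → . , L]

GOTO = { [F → . , L], [T → , . F g], [T → , . f], [T → , . y F] }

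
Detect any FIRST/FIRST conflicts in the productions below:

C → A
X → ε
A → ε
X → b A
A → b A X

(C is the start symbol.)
No FIRST/FIRST conflicts.

A FIRST/FIRST conflict occurs when two productions N → α and N → β for the same non-terminal have FIRST(α) ∩ FIRST(β) ≠ ∅ (with ε ∈ FIRST of a nullable right-hand side, so two nullable alternatives also conflict).

Productions for X:
  X → ε: FIRST = { ε }
  X → b A: FIRST = { 'b' }
Productions for A:
  A → ε: FIRST = { ε }
  A → b A X: FIRST = { 'b' }
C has only one production, so no FIRST/FIRST conflict is possible there.

All alternatives of each non-terminal have pairwise disjoint FIRST sets.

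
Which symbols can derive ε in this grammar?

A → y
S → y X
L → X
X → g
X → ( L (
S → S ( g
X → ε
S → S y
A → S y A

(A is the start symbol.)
{ 'L', 'X' }

ε-productions: X → ε
So X is immediately nullable.
L → X: every symbol on the right is nullable, so L is nullable too.
No further non-terminal can be added: every production for the remaining non-terminals contains a terminal or a non-nullable non-terminal.
Nullable = { 'L', 'X' }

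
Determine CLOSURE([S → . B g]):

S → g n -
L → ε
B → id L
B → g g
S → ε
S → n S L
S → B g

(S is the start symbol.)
To compute CLOSURE, for each item [A → α.Bβ] where B is a non-terminal, add [B → .γ] for all productions B → γ; repeat for the newly added items until nothing changes.

Start with: [S → . B g]
  [S → . B g] has the dot before B: add [B → . id L], [B → . g g]
No further items can be added.

CLOSURE = { [B → . g g], [B → . id L], [S → . B g] }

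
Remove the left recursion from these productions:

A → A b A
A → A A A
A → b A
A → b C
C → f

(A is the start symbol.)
A is directly left-recursive. The standard transformation for
  A → A α₁ | ... | A α_m | β₁ | ... | β_n
is
  A  → β₁ A' | ... | β_n A'
  A' → α₁ A' | ... | α_m A' | ε

A → b A becomes A → b A A'
A → b C becomes A → b C A'
A → A b A becomes A' → b A A'
A → A A A becomes A' → A A A'
Add A' → ε

Productions for other non-terminals are unchanged:
  C → f

Resulting grammar:
A → b A A'
A → b C A'
A' → b A A'
A' → A A A'
A' → ε
C → f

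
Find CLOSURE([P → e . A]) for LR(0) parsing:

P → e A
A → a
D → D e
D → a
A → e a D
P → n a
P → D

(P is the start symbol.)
{ [A → . a], [A → . e a D], [P → e . A] }

To compute CLOSURE, for each item [A → α.Bβ] where B is a non-terminal, add [B → .γ] for all productions B → γ; repeat for the newly added items until nothing changes.

Start with: [P → e . A]
  [P → e . A] has the dot before A: add [A → . a], [A → . e a D]
No further items can be added.

CLOSURE = { [A → . a], [A → . e a D], [P → e . A] }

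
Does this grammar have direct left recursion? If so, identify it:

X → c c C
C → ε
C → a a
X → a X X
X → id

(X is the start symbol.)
Direct left recursion occurs when N → N α for some non-terminal N (the right-hand side begins with the left-hand side itself).

X → c c C: starts with c
C → ε: starts with ε
C → a a: starts with a
X → a X X: starts with a
X → id: starts with id

No direct left recursion found.

Answer: No direct left recursion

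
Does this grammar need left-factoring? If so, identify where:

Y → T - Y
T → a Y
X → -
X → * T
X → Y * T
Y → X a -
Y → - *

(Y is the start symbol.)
No, left-factoring is not needed

Left-factoring is needed when two productions for the same non-terminal
share a common prefix on the right-hand side.

Productions for Y:
  Y → T - Y
  Y → X a -
  Y → - *
Productions for X:
  X → -
  X → * T
  X → Y * T

No common prefixes found.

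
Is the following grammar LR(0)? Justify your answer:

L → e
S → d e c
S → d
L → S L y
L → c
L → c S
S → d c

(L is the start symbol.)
A grammar is LR(0) if no state in the canonical LR(0) collection has:
  - both a shift item (dot before a terminal) and a complete item (shift-reduce conflict), or
  - two or more complete items (reduce-reduce conflict; the accept item [L' → L .] counts as a complete item here).

Augment with L' → L and build the canonical LR(0) collection (I0 = CLOSURE({[L' → . L]}), then GOTO on every symbol after a dot until no new states appear). It has 12 states:
  I0: { [L → . S L y], [L → . c S], [L → . c], [L → . e], [L' → . L], [S → . d c], [S → . d e c], [S → . d] }  — shift
  I1: { [L' → L .] }  — accept
  I2: { [L → . S L y], [L → . c S], [L → . c], [L → . e], [L → S . L y], [S → . d c], [S → . d e c], [S → . d] }  — shift
  I3: { [L → c . S], [L → c .], [S → . d c], [S → . d e c], [S → . d] }  — shift, reduce
  I4: { [S → d . c], [S → d . e c], [S → d .] }  — shift, reduce
  I5: { [L → e .] }  — reduce
  I6: { [S → d c .] }  — reduce
  I7: { [S → d e . c] }  — shift
  I8: { [S → d e c .] }  — reduce
  I9: { [L → c S .] }  — reduce
  I10: { [L → S L . y] }  — shift
  I11: { [L → S L y .] }  — reduce

Conflict in state I3:
  Shift-reduce conflict between [L → c .] and [S → . d]
So the grammar is NOT LR(0).

Answer: No. Shift-reduce conflict between [L → c .] and [S → . d]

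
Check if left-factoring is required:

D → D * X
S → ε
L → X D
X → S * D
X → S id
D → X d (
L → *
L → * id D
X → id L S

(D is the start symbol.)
Yes, L has productions with common prefix '*'; X has productions with common prefix 'S'

Left-factoring is needed when two productions for the same non-terminal
share a common prefix on the right-hand side.

Productions for D:
  D → D * X
  D → X d (
Productions for L:
  L → X D
  L → *
  L → * id D
Productions for X:
  X → S * D
  X → S id
  X → id L S

Found common prefix '*' in productions for L
Found common prefix 'S' in productions for X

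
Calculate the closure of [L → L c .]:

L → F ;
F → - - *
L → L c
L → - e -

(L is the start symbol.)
To compute CLOSURE, for each item [A → α.Bβ] where B is a non-terminal, add [B → .γ] for all productions B → γ; repeat for the newly added items until nothing changes.

Start with: [L → L c .]
The dot is at the end, so nothing is added.

CLOSURE = { [L → L c .] }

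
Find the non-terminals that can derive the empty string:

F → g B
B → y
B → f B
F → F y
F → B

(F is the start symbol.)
A non-terminal is nullable if it can derive ε (the empty string): either it has an ε-production, or it has a production whose right-hand side consists entirely of nullable non-terminals.

There are no ε-productions, so no non-terminal can derive ε.
No non-terminals are nullable.

Answer: None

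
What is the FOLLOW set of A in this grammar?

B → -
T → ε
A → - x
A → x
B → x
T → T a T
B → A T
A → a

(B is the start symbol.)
In B → A T: A is followed by T, add FIRST(T) \ {ε} = { 'a' }
  T is nullable, so also add FOLLOW(B)

The FOLLOW sets referred to above (computed the same way, to a fixed point):
  FOLLOW(B) = { $ }

Taking the union: FOLLOW(A) = { $, 'a' }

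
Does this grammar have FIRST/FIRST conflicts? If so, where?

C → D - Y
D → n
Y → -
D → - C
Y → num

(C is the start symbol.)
No FIRST/FIRST conflicts.

A FIRST/FIRST conflict occurs when two productions N → α and N → β for the same non-terminal have FIRST(α) ∩ FIRST(β) ≠ ∅ (with ε ∈ FIRST of a nullable right-hand side, so two nullable alternatives also conflict).

Productions for D:
  D → n: FIRST = { 'n' }
  D → - C: FIRST = { '-' }
Productions for Y:
  Y → -: FIRST = { '-' }
  Y → num: FIRST = { 'num' }
C has only one production, so no FIRST/FIRST conflict is possible there.

All alternatives of each non-terminal have pairwise disjoint FIRST sets.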